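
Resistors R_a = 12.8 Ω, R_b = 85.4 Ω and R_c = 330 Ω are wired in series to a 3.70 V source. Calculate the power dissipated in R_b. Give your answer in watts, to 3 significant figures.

In a series string the same current flows through every resistor — find that current, then P = I²R for the one we want.
R_total = 12.8 + 85.4 + 330 = 428.2 Ω
I = V / R_total = 3.70 / 428.2 = 0.008641 A
P_R_b = I² × R_b = (0.008641)² × 85.4 = 0.006376 W

0.00638 W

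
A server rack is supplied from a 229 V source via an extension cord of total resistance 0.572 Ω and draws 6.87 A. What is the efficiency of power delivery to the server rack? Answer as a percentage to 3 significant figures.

98.3 %

The extension cord carries the full 6.87 A.
P_line = I² R_line = (6.870)² × 0.572 = 27.00 W
P_source = V I = 229 × 6.870 = 1573 W; P_load = 1546 W
η = P_load / P_source = 1546 / 1573 = 0.9828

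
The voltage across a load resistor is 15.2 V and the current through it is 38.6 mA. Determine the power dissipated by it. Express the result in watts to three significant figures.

0.587 W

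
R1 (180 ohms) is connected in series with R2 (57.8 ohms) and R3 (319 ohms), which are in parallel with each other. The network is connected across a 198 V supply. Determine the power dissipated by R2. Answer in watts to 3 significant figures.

31.0 W

Replace R2 and R3 with their parallel equivalent so the circuit becomes R1 in series with R_p.
R_p = (57.8×319)/(57.8+319) = 48.93 Ω
R_total = 180 + 48.93 = 228.9 Ω
I = V / R_total = 198 / 228.9 = 0.8649 A
Voltage across the parallel pair: V_p = I × R_p = 0.8649 × 48.93 = 42.32 V
R2 is across V_p, so use P = V²/R for that branch.
P_R2 = (42.32)² / 57.8 = 30.99 W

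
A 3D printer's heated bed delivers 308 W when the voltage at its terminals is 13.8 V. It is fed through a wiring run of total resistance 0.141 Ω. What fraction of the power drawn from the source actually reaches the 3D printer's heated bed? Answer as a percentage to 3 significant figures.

81.4 %

I = P / V = 308 / 13.8 = 22.32 A through the wiring run.
P_line = I² R_line = (22.32)² × 0.141 = 70.24 W
P_source = P_load + P_line = 308.0 + 70.24 = 378.2 W
η = P_load / P_source = 308.0 / 378.2 = 0.8143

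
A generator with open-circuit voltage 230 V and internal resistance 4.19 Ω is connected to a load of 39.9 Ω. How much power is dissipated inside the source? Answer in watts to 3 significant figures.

r is in series with the load, so it carries the full circuit current — the loss in it is I²r.
I = ε / (r + R) = 230 / (4.19 + 39.9) = 5.217 A
P_int = I² r = (5.217)² × 4.19 = 114.0 W

114 W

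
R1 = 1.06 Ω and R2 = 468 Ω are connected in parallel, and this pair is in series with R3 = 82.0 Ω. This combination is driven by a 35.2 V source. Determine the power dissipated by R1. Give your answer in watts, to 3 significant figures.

Reduce the parallel combination to a single R_p; the circuit then becomes R_p in series with the remaining resistor.
R_p = (1.06×468)/(1.06+468) = 1.058 Ω
R_total = R_p + 82.0 = 1.058 + 82.0 = 83.06 Ω
I = V / R_total = 35.2 / 83.06 = 0.4238 A
Voltage across the parallel pair: V_p = I × R_p = 0.4238 × 1.058 = 0.4482 V
R1 sits across V_p; its power is V_p²/R.
P_R1 = (0.4482)² / 1.06 = 0.1895 W

0.190 W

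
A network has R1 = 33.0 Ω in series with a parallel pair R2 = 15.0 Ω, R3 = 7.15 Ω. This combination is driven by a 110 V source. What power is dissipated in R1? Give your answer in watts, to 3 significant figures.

First combine the parallel branches into one equivalent R_p, then R1 + R_p is a series pair.
R_p = (15.0×7.15)/(15.0+7.15) = 4.842 Ω
R_total = 33.0 + 4.842 = 37.84 Ω
I = V / R_total = 110 / 37.84 = 2.907 A
All the current flows through R1; use P = I²R.
P_R1 = (2.907)² × 33.0 = 278.8 W

279 W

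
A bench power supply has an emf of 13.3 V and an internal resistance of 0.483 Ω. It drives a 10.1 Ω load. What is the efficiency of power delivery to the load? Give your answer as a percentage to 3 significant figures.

95.4 %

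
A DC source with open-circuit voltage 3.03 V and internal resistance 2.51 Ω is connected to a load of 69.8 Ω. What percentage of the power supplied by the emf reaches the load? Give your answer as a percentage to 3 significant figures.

Efficiency is P_load / P_total. With a series r and R sharing the same I, P = I²R for each, so η = R/(R+r).
η = R / (R + r) = 69.8 / (69.8 + 2.51) = 0.9653

96.5 %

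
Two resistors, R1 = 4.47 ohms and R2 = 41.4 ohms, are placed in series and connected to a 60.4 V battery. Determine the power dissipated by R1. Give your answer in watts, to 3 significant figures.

Every series element carries the same I. Get I from the total resistance, then P = I² × R1.
R_total = 4.47 + 41.4 = 45.87 Ω
I = V / R_total = 60.4 / 45.87 = 1.317 A
P_R1 = I² × R1 = (1.317)² × 4.47 = 7.750 W

7.75 W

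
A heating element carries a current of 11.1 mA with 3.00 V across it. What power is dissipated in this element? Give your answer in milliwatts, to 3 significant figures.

33.3 mW

Both the voltage across and the current through the element are known, so P = V I applies directly.
P = 3.00 V × 0.01110 A = 0.03330 W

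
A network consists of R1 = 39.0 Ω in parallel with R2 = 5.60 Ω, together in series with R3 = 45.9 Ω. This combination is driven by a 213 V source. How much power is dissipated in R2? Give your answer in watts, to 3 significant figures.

First find R_p for the parallel pair, then treat R_p + R3 as a series loop.
R_p = (39.0×5.60)/(39.0+5.60) = 4.897 Ω
R_total = R_p + 45.9 = 4.897 + 45.9 = 50.80 Ω
I = V / R_total = 213 / 50.80 = 4.193 A
Voltage across the parallel pair: V_p = I × R_p = 4.193 × 4.897 = 20.53 V
R2 has V_p across it, so P = V_p²/R2.
P_R2 = (20.53)² / 5.60 = 75.29 W

75.3 W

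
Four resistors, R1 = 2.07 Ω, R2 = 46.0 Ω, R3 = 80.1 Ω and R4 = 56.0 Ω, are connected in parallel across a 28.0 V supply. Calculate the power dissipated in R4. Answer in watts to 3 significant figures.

Parallel branches share the same voltage; P = V²/R gives the branch power in one step.
P_R4 = V² / R4 = (28.0)² / 56.0 Ω = 14.00 W

14.0 W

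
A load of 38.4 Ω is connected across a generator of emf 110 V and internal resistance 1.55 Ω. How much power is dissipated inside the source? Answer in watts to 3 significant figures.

r is in series with the load, so it carries the full circuit current — the loss in it is I²r.
I = ε / (r + R) = 110 / (1.55 + 38.4) = 2.753 A
P_int = I² r = (2.753)² × 1.55 = 11.75 W

11.8 W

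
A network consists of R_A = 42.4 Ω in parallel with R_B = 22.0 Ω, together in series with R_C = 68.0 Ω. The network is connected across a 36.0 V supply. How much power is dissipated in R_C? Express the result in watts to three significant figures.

13.0 W

Collapse the R_A‖R_B pair into one equivalent R_p; then R_p and R_C form a series string.
R_p = (42.4×22.0)/(42.4+22.0) = 14.48 Ω
R_total = R_p + 68.0 = 14.48 + 68.0 = 82.48 Ω
I = V / R_total = 36.0 / 82.48 = 0.4364 A
R_C is the series element, so its power is I²R.
P_R_C = (0.4364)² × 68.0 = 12.95 W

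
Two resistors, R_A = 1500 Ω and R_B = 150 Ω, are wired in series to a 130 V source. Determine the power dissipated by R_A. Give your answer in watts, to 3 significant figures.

Series elements share the same current, so find I first, then use P = I²R.
R_total = 1500 + 150 = 1650 Ω
I = V / R_total = 130 / 1650 = 0.07879 A
P_R_A = I² × R_A = (0.07879)² × 1500 = 9.311 W

9.31 W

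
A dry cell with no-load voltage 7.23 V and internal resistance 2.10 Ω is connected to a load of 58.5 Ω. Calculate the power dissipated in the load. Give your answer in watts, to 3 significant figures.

0.833 W

Load and internal resistance form a series loop — compute the loop current, then the load power via I²R.
I = ε / (r + R) = 7.23 / (2.10 + 58.5) = 0.1193 A
P_load = I² R = (0.1193)² × 58.5 = 0.8327 W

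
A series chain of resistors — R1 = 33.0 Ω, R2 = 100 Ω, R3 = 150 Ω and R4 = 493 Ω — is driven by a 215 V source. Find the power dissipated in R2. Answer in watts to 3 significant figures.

The current is common to all series resistors; compute it, then apply P = I²R for the target.
R_total = 33.0 + 100 + 150 + 493 = 776.0 Ω
I = V / R_total = 215 / 776.0 = 0.2771 A
P_R2 = I² × R2 = (0.2771)² × 100 = 7.676 W

7.68 W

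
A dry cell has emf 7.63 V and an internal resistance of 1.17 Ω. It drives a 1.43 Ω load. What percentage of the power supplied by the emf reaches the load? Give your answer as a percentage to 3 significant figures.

55.0 %

η = P_load/(P_load+P_int) = I²R/(I²R+I²r) = R/(R+r) — the I² cancels for series elements.
η = R / (R + r) = 1.43 / (1.43 + 1.17) = 0.5500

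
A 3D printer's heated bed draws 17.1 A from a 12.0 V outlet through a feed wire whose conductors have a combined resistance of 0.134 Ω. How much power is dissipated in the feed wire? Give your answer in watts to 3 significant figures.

The feed wire and load are in series, so the same current flows in both; the loss is I²R_line.
The feed wire carries the full 17.1 A.
P_line = I² R_line = (17.10)² × 0.134 = 39.18 W

39.2 W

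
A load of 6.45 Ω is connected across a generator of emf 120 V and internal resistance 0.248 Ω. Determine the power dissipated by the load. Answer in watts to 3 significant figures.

2070 W

The internal resistance and the load are in series, so the same I flows through both; get I from ε/(r+R), then I²R for the load.
I = ε / (r + R) = 120 / (0.248 + 6.45) = 17.92 A
P_load = I² R = (17.92)² × 6.45 = 2070 W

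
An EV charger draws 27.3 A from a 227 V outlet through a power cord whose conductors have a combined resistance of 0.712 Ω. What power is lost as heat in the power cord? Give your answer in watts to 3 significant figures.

531 W

The power cord is a series resistance carrying the load current; its dissipation is I²R_line.
The power cord carries the full 27.3 A.
P_line = I² R_line = (27.30)² × 0.712 = 530.6 W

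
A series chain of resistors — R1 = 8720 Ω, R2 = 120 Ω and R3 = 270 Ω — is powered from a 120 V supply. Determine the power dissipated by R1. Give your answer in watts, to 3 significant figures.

Since the resistors are in series they all carry the loop current I = V/R_total; the power in any one is I²R.
R_total = 8720 + 120 + 270 = 9110 Ω
I = V / R_total = 120 / 9110 = 0.01317 A
P_R1 = I² × R1 = (0.01317)² × 8720 = 1.513 W

1.51 W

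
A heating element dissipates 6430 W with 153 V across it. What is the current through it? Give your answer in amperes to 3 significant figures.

42.0 A

The two known quantities fix the third via I = P / V.
I = 6430 / 153 = 42.03 A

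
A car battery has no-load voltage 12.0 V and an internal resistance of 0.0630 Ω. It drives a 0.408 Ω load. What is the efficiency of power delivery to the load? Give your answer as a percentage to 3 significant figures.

86.6 %

η = P_load/(P_load+P_int) = I²R/(I²R+I²r) = R/(R+r) — the I² cancels for series elements.
η = R / (R + r) = 0.408 / (0.408 + 0.0630) = 0.8662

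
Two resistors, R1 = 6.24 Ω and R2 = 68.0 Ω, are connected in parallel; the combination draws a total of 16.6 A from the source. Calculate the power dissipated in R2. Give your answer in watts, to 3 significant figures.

132 W

The branches share the same voltage, but only the total current is given — find V from the equivalent resistance first.
1/R_eq = 1/6.24 + 1/68.0 ⇒ R_eq = 5.716 Ω
V = I_total × R_eq = 16.60 × 5.716 = 94.88 V
P_R2 = V² / R2 = (94.88)² / 68.0 = 132.4 W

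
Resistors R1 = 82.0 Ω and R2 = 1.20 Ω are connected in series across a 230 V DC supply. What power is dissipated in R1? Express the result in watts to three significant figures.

627 W

In a series string the same current flows through every resistor — find that current, then P = I²R for the one we want.
R_total = 82.0 + 1.20 = 83.20 Ω
I = V / R_total = 230 / 83.20 = 2.764 A
P_R1 = I² × R1 = (2.764)² × 82.0 = 626.6 W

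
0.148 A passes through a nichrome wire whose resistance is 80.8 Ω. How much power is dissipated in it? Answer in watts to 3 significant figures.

Knowing I and R, the power is just I²R — no need to find V first.
P = (0.1480 A)² × 80.8 Ω = 1.770 W

1.77 W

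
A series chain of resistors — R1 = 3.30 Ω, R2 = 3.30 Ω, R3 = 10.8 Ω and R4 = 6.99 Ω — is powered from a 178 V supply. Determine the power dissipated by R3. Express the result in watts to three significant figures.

Series elements share the same current, so find I first, then use P = I²R.
R_total = 3.30 + 3.30 + 10.8 + 6.99 = 24.39 Ω
I = V / R_total = 178 / 24.39 = 7.298 A
P_R3 = I² × R3 = (7.298)² × 10.8 = 575.2 W

575 W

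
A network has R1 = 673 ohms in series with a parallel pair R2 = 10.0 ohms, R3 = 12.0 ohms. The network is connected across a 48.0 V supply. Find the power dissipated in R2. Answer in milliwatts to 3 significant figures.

14.9 mW

Reduce the parallel pair to R_p first; the network is then a simple series string.
R_p = (10.0×12.0)/(10.0+12.0) = 5.455 Ω
R_total = 673 + 5.455 = 678.5 Ω
I = V / R_total = 48.0 / 678.5 = 0.07075 A
Voltage across the parallel pair: V_p = I × R_p = 0.07075 × 5.455 = 0.3859 V
R2 sees V_p directly, so P = V_p² / R2.
P_R2 = (0.3859)² / 10.0 = 0.01489 W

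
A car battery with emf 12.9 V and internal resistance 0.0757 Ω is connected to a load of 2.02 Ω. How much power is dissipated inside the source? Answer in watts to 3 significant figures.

2.87 W

The internal resistance carries the same current as the load; P_int = I²r.
I = ε / (r + R) = 12.9 / (0.0757 + 2.02) = 6.155 A
P_int = I² r = (6.155)² × 0.0757 = 2.868 W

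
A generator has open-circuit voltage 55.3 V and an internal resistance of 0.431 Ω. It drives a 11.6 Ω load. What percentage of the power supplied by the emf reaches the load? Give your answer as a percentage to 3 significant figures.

96.4 %

Both r and R carry the same current, so the power split is just the resistance split: η = R/(R+r).
η = R / (R + r) = 11.6 / (11.6 + 0.431) = 0.9642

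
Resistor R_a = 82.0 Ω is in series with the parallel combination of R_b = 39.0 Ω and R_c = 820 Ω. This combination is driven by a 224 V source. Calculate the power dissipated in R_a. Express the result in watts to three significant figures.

289 W

Collapse R_b‖R_c to a single equivalent, reducing the network to two series elements.
R_p = (39.0×820)/(39.0+820) = 37.23 Ω
R_total = 82.0 + 37.23 = 119.2 Ω
I = V / R_total = 224 / 119.2 = 1.879 A
R_a is in the main series path, so its power is I²R_a.
P_R_a = (1.879)² × 82.0 = 289.4 W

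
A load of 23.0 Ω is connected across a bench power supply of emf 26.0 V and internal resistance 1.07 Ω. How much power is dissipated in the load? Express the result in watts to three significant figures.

26.8 W

Find the circuit current first, then P = I²R for the load (series elements share I).
I = ε / (r + R) = 26.0 / (1.07 + 23.0) = 1.080 A
P_load = I² R = (1.080)² × 23.0 = 26.84 W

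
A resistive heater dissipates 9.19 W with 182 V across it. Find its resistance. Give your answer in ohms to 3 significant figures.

3600 Ω

Rearranging the power relation for the two known quantities gives R = V² / P.
R = (182)² / 9.19 = 3604 Ω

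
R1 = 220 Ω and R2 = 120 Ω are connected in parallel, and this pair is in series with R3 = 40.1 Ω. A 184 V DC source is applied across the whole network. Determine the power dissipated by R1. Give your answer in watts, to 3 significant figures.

Combine R1 and R2 into their parallel equivalent first, reducing the network to two series resistors.
R_p = (220×120)/(220+120) = 77.65 Ω
R_total = R_p + 40.1 = 77.65 + 40.1 = 117.7 Ω
I = V / R_total = 184 / 117.7 = 1.563 A
Voltage across the parallel pair: V_p = I × R_p = 1.563 × 77.65 = 121.3 V
R1 sits across V_p; its power is V_p²/R.
P_R1 = (121.3)² / 220 = 66.92 W

66.9 W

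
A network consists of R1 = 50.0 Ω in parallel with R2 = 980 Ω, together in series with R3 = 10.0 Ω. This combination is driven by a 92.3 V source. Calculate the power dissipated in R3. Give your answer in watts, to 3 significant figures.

25.7 W

Reduce the parallel combination to a single R_p; the circuit then becomes R_p in series with the remaining resistor.
R_p = (50.0×980)/(50.0+980) = 47.57 Ω
R_total = R_p + 10.0 = 47.57 + 10.0 = 57.57 Ω
I = V / R_total = 92.3 / 57.57 = 1.603 A
R3 carries the full series current, so P = I²R.
P_R3 = (1.603)² × 10.0 = 25.70 W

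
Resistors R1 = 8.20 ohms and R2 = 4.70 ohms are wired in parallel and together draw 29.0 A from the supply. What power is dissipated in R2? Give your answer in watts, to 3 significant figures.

1600 W

Only the total current is stated, so first find the parallel equivalent to get the voltage across the combination.
1/R_eq = 1/8.20 + 1/4.70 ⇒ R_eq = 2.988 Ω
V = I_total × R_eq = 29.00 × 2.988 = 86.64 V
P_R2 = V² / R2 = (86.64)² / 4.70 = 1597 W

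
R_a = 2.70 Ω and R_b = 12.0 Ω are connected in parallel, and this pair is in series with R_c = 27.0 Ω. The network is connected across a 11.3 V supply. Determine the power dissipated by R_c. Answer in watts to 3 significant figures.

4.04 W

Collapse the R_a‖R_b pair into one equivalent R_p; then R_p and R_c form a series string.
R_p = (2.70×12.0)/(2.70+12.0) = 2.204 Ω
R_total = R_p + 27.0 = 2.204 + 27.0 = 29.20 Ω
I = V / R_total = 11.3 / 29.20 = 0.3869 A
R_c is the series element, so its power is I²R.
P_R_c = (0.3869)² × 27.0 = 4.042 W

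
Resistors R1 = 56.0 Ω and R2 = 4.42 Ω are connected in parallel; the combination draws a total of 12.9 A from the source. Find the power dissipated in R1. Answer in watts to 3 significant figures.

49.9 W

Only the total current is stated, so first find the parallel equivalent to get the voltage across the combination.
1/R_eq = 1/56.0 + 1/4.42 ⇒ R_eq = 4.097 Ω
V = I_total × R_eq = 12.90 × 4.097 = 52.85 V
P_R1 = V² / R1 = (52.85)² / 56.0 = 49.87 W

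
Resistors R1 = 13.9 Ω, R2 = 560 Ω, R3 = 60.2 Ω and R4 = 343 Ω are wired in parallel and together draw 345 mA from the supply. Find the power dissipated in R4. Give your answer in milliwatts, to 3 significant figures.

39.9 mW

Only the total current is stated, so first find the parallel equivalent to get the voltage across the combination.
1/R_eq = 1/13.9 + 1/560 + 1/60.2 + 1/343 ⇒ R_eq = 10.72 Ω
V = I_total × R_eq = 0.3450 × 10.72 = 3.700 V
P_R4 = V² / R4 = (3.700)² / 343 = 0.03990 W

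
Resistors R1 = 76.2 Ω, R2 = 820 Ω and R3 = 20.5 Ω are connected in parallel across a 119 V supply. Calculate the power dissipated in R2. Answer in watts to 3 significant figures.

17.3 W

The supply voltage appears across each parallel branch — just use P = V²/R2.
P_R2 = V² / R2 = (119)² / 820 Ω = 17.27 W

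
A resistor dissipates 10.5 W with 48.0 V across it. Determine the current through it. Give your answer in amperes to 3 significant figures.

Rearranging the power relation for the two known quantities gives I = P / V.
I = 10.5 / 48.0 = 0.2188 A

0.219 A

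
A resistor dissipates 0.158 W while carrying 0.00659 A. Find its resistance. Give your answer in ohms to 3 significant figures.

3640 Ω

From P = V I = I²R = V²/R, with the two given quantities we get R = P / I².
R = 0.158 / (0.006590)² = 3638 Ω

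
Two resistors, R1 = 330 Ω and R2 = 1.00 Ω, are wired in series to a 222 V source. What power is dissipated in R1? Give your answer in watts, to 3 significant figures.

Series elements share the same current, so find I first, then use P = I²R.
R_total = 330 + 1.00 = 331.0 Ω
I = V / R_total = 222 / 331.0 = 0.6707 A
P_R1 = I² × R1 = (0.6707)² × 330 = 148.4 W

148 W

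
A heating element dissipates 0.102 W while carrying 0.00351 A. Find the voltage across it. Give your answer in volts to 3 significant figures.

From P = V I = I²R = V²/R, with the two given quantities we get V = P / I.
V = 0.102 / 0.003510 = 29.06 V

29.1 V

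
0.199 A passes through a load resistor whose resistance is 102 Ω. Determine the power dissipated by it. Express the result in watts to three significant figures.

4.04 W

Current and resistance are given, so P = I²R is the direct form.
P = (0.1990 A)² × 102 Ω = 4.039 W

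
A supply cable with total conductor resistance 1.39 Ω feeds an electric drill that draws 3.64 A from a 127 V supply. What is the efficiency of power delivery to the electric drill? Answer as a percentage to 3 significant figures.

The supply cable carries the full 3.64 A.
P_line = I² R_line = (3.640)² × 1.39 = 18.42 W
P_source = V I = 127 × 3.640 = 462.3 W; P_load = 443.9 W
η = P_load / P_source = 443.9 / 462.3 = 0.9602

96.0 %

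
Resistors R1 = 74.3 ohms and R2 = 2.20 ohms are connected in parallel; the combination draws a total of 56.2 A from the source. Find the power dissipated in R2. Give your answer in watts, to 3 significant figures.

We need the common branch voltage; get it from I_total × R_eq, then P = V²/R for the branch.
1/R_eq = 1/74.3 + 1/2.20 ⇒ R_eq = 2.137 Ω
V = I_total × R_eq = 56.20 × 2.137 = 120.1 V
P_R2 = V² / R2 = (120.1)² / 2.20 = 6555 W

6550 W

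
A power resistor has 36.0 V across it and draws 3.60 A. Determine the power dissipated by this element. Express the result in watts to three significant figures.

130 W

With V and I both given, power follows immediately from P = V I.
P = 36.0 V × 3.600 A = 129.6 W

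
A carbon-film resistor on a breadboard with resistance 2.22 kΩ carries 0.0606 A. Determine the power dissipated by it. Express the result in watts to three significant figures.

8.15 W

The current through and the resistance of the element are both given; use P = I²R.
P = (0.06060 A)² × 2220 Ω = 8.153 W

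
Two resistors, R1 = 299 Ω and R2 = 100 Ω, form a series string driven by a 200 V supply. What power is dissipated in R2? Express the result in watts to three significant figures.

25.1 W

The current is common to all series resistors; compute it, then apply P = I²R for the target.
R_total = 299 + 100 = 399.0 Ω
I = V / R_total = 200 / 399.0 = 0.5013 A
P_R2 = I² × R2 = (0.5013)² × 100 = 25.13 W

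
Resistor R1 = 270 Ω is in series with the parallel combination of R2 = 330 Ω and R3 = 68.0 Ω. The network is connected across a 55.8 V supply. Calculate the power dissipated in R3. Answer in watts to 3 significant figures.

1.37 W

Reduce the parallel pair to R_p first; the network is then a simple series string.
R_p = (330×68.0)/(330+68.0) = 56.38 Ω
R_total = 270 + 56.38 = 326.4 Ω
I = V / R_total = 55.8 / 326.4 = 0.1710 A
Voltage across the parallel pair: V_p = I × R_p = 0.1710 × 56.38 = 9.639 V
With V_p across R3, its power is V_p²/R3.
P_R3 = (9.639)² / 68.0 = 1.366 W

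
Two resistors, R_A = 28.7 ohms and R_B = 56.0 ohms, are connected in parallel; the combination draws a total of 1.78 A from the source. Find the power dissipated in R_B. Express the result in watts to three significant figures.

20.4 W

The branches share the same voltage, but only the total current is given — find V from the equivalent resistance first.
1/R_eq = 1/28.7 + 1/56.0 ⇒ R_eq = 18.98 Ω
V = I_total × R_eq = 1.780 × 18.98 = 33.78 V
P_R_B = V² / R_B = (33.78)² / 56.0 = 20.37 W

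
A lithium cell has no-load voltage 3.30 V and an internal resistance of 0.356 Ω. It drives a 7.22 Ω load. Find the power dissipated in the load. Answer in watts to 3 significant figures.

The internal resistance and the load are in series, so the same I flows through both; get I from ε/(r+R), then I²R for the load.
I = ε / (r + R) = 3.30 / (0.356 + 7.22) = 0.4356 A
P_load = I² R = (0.4356)² × 7.22 = 1.370 W

1.37 W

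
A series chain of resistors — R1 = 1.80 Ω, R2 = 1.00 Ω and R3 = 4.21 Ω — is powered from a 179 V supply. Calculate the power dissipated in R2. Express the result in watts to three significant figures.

652 W

The current is common to all series resistors; compute it, then apply P = I²R for the target.
R_total = 1.80 + 1.00 + 4.21 = 7.010 Ω
I = V / R_total = 179 / 7.010 = 25.53 A
P_R2 = I² × R2 = (25.53)² × 1.00 = 652.0 W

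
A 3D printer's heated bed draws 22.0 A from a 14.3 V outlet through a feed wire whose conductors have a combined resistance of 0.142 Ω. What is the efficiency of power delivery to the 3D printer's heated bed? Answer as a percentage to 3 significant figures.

The feed wire carries the full 22.0 A.
P_line = I² R_line = (22.00)² × 0.142 = 68.73 W
P_source = V I = 14.3 × 22.00 = 314.6 W; P_load = 245.9 W
η = P_load / P_source = 245.9 / 314.6 = 0.7815

78.2 %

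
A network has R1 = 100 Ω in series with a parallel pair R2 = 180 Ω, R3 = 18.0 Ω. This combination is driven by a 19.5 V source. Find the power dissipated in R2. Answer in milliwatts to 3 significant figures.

41.8 mW

First combine the parallel branches into one equivalent R_p, then R1 + R_p is a series pair.
R_p = (180×18.0)/(180+18.0) = 16.36 Ω
R_total = 100 + 16.36 = 116.4 Ω
I = V / R_total = 19.5 / 116.4 = 0.1676 A
Voltage across the parallel pair: V_p = I × R_p = 0.1676 × 16.36 = 2.742 V
With V_p across R2, its power is V_p²/R2.
P_R2 = (2.742)² / 180 = 0.04178 W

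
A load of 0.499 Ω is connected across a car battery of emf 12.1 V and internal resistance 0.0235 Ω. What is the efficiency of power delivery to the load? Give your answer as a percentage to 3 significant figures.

95.5 %

Efficiency is P_load / P_total. With a series r and R sharing the same I, P = I²R for each, so η = R/(R+r).
η = R / (R + r) = 0.499 / (0.499 + 0.0235) = 0.9550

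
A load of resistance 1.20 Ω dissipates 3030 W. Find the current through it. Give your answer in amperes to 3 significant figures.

Inverting the appropriate power form: I = √(P / R).
I = √(3030 / 1.20) = 50.25 A

50.2 A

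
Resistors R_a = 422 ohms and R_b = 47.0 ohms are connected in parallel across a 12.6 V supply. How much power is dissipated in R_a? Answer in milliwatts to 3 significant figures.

376 mW

Every branch has 12.6 V across it, so for R_a the power is simply V²/R.
P_R_a = V² / R_a = (12.6)² / 422 Ω = 0.3762 W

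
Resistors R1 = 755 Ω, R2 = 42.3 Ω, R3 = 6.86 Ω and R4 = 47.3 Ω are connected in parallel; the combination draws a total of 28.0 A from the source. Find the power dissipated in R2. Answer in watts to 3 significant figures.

503 W

Only the total current is stated, so first find the parallel equivalent to get the voltage across the combination.
1/R_eq = 1/755 + 1/42.3 + 1/6.86 + 1/47.3 ⇒ R_eq = 5.212 Ω
V = I_total × R_eq = 28.00 × 5.212 = 145.9 V
P_R2 = V² / R2 = (145.9)² / 42.3 = 503.4 W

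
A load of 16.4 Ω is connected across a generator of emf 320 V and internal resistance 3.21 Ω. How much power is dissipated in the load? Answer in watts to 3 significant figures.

Find the circuit current first, then P = I²R for the load (series elements share I).
I = ε / (r + R) = 320 / (3.21 + 16.4) = 16.32 A
P_load = I² R = (16.32)² × 16.4 = 4367 W

4370 W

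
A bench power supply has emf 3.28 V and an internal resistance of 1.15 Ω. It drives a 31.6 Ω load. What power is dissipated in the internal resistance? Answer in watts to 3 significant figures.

0.0115 W

The source's internal resistance is just another series element carrying I; its dissipation is I²r.
I = ε / (r + R) = 3.28 / (1.15 + 31.6) = 0.1002 A
P_int = I² r = (0.1002)² × 1.15 = 0.01154 W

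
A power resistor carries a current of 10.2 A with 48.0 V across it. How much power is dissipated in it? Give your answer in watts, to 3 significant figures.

490 W

V and I are known directly — P = V I, no intermediate step needed.
P = 48.0 V × 10.20 A = 489.6 W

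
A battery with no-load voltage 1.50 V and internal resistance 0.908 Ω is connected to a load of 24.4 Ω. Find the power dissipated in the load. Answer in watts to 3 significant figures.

0.0857 W

Find the circuit current first, then P = I²R for the load (series elements share I).
I = ε / (r + R) = 1.50 / (0.908 + 24.4) = 0.05927 A
P_load = I² R = (0.05927)² × 24.4 = 0.08571 W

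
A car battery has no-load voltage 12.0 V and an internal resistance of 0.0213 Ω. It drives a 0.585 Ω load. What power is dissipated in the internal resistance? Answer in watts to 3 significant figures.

8.34 W

The source's internal resistance is just another series element carrying I; its dissipation is I²r.
I = ε / (r + R) = 12.0 / (0.0213 + 0.585) = 19.79 A
P_int = I² r = (19.79)² × 0.0213 = 8.344 W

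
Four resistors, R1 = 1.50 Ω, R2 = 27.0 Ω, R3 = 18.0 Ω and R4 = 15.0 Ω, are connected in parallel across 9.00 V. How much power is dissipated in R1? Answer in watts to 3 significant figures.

54.0 W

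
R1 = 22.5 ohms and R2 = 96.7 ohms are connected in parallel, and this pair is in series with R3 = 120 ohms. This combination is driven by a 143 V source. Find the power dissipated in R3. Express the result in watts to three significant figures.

Collapse the R1‖R2 pair into one equivalent R_p; then R_p and R3 form a series string.
R_p = (22.5×96.7)/(22.5+96.7) = 18.25 Ω
R_total = R_p + 120 = 18.25 + 120 = 138.3 Ω
I = V / R_total = 143 / 138.3 = 1.034 A
R3 is the series element, so its power is I²R.
P_R3 = (1.034)² × 120 = 128.4 W

128 W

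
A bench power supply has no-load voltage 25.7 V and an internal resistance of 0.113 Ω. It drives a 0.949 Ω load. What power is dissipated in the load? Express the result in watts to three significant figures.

Find the circuit current first, then P = I²R for the load (series elements share I).
I = ε / (r + R) = 25.7 / (0.113 + 0.949) = 24.20 A
P_load = I² R = (24.20)² × 0.949 = 555.8 W

556 W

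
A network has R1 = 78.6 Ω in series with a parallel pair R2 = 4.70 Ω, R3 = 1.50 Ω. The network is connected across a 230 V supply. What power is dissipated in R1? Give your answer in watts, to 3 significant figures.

Reduce the parallel pair to R_p first; the network is then a simple series string.
R_p = (4.70×1.50)/(4.70+1.50) = 1.137 Ω
R_total = 78.6 + 1.137 = 79.74 Ω
I = V / R_total = 230 / 79.74 = 2.884 A
All the current flows through R1; use P = I²R.
P_R1 = (2.884)² × 78.6 = 654.0 W

654 W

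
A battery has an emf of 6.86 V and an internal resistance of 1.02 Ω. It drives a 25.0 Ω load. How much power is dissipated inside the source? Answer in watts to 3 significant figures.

0.0709 W

Internal loss is I²r, with I set by the total series resistance r+R.
I = ε / (r + R) = 6.86 / (1.02 + 25.0) = 0.2636 A
P_int = I² r = (0.2636)² × 1.02 = 0.07090 W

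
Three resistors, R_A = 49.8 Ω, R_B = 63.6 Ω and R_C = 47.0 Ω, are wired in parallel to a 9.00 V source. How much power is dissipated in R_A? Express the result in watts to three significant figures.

1.63 W

The supply voltage appears across each parallel branch — just use P = V²/R_A.
P_R_A = V² / R_A = (9.00)² / 49.8 Ω = 1.627 W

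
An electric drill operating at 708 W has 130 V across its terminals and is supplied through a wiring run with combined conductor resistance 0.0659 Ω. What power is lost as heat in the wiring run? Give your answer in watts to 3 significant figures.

1.95 W

Only the current and the line resistance are needed for the I²R loss.
I = P / V = 708 / 130 = 5.446 A through the wiring run.
P_line = I² R_line = (5.446)² × 0.0659 = 1.955 W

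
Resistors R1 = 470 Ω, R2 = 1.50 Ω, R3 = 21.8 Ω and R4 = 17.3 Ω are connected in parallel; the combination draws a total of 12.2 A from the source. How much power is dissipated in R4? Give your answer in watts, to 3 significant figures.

14.4 W

We need the common branch voltage; get it from I_total × R_eq, then P = V²/R for the branch.
1/R_eq = 1/470 + 1/1.50 + 1/21.8 + 1/17.3 ⇒ R_eq = 1.295 Ω
V = I_total × R_eq = 12.20 × 1.295 = 15.79 V
P_R4 = V² / R4 = (15.79)² / 17.3 = 14.42 W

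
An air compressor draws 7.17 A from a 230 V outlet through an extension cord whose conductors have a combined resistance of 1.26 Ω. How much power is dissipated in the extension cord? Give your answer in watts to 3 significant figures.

Only the current and the line resistance are needed for the I²R loss.
The extension cord carries the full 7.17 A.
P_line = I² R_line = (7.170)² × 1.26 = 64.78 W

64.8 W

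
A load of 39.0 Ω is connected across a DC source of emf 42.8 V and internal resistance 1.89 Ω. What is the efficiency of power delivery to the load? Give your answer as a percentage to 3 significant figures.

95.4 %

Both r and R carry the same current, so the power split is just the resistance split: η = R/(R+r).
η = R / (R + r) = 39.0 / (39.0 + 1.89) = 0.9538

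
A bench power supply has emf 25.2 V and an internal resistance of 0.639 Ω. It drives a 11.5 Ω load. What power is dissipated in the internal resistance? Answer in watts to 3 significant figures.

2.75 W

Internal loss is I²r, with I set by the total series resistance r+R.
I = ε / (r + R) = 25.2 / (0.639 + 11.5) = 2.076 A
P_int = I² r = (2.076)² × 0.639 = 2.754 W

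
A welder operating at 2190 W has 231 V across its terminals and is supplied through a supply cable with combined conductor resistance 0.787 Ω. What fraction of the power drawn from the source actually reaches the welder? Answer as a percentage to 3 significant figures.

I = P / V = 2190 / 231 = 9.481 A through the supply cable.
P_line = I² R_line = (9.481)² × 0.787 = 70.74 W
P_source = P_load + P_line = 2190 + 70.74 = 2261 W
η = P_load / P_source = 2190 / 2261 = 0.9687

96.9 %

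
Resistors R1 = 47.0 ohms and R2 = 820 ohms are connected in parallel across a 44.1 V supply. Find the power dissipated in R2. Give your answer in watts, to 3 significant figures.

2.37 W

Each parallel branch sees the full supply voltage, so P = V²/R applies directly to the target branch.
P_R2 = V² / R2 = (44.1)² / 820 Ω = 2.372 W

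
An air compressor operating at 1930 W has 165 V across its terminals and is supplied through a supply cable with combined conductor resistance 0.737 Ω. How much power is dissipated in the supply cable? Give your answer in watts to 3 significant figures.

The supply cable is a series resistance carrying the load current; its dissipation is I²R_line.
I = P / V = 1930 / 165 = 11.70 A through the supply cable.
P_line = I² R_line = (11.70)² × 0.737 = 100.8 W

101 W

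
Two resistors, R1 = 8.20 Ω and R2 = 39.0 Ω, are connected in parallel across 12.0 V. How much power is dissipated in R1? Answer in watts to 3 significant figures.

17.6 W

Each parallel branch sees the full supply voltage, so P = V²/R applies directly to the target branch.
P_R1 = V² / R1 = (12.0)² / 8.20 Ω = 17.56 W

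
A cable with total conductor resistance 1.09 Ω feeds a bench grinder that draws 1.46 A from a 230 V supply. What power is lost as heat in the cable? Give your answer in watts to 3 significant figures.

The cable is a series resistance carrying the load current; its dissipation is I²R_line.
The cable carries the full 1.46 A.
P_line = I² R_line = (1.460)² × 1.09 = 2.323 W

2.32 W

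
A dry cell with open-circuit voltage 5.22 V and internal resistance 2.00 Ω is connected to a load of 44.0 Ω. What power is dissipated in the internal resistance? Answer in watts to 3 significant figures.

r is in series with the load, so it carries the full circuit current — the loss in it is I²r.
I = ε / (r + R) = 5.22 / (2.00 + 44.0) = 0.1135 A
P_int = I² r = (0.1135)² × 2.00 = 0.02575 W

0.0258 W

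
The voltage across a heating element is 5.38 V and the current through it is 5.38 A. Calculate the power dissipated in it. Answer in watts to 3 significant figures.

Both the voltage across and the current through the element are known, so P = V I applies directly.
P = 5.38 V × 5.380 A = 28.94 W

28.9 W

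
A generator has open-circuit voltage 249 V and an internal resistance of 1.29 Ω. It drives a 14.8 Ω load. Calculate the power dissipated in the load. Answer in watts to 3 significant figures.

3540 W

The internal resistance and the load are in series, so the same I flows through both; get I from ε/(r+R), then I²R for the load.
I = ε / (r + R) = 249 / (1.29 + 14.8) = 15.48 A
P_load = I² R = (15.48)² × 14.8 = 3544 W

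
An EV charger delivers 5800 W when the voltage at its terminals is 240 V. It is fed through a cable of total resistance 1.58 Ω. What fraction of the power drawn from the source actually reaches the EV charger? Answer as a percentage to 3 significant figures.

I = P / V = 5800 / 240 = 24.17 A through the cable.
P_line = I² R_line = (24.17)² × 1.58 = 922.8 W
P_source = P_load + P_line = 5800 + 922.8 = 6723 W
η = P_load / P_source = 5800 / 6723 = 0.8627

86.3 %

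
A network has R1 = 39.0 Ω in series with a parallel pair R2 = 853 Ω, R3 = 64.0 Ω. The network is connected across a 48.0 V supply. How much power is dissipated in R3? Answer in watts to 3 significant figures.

First combine the parallel branches into one equivalent R_p, then R1 + R_p is a series pair.
R_p = (853×64.0)/(853+64.0) = 59.53 Ω
R_total = 39.0 + 59.53 = 98.53 Ω
I = V / R_total = 48.0 / 98.53 = 0.4871 A
Voltage across the parallel pair: V_p = I × R_p = 0.4871 × 59.53 = 29.00 V
R3 sees V_p directly, so P = V_p² / R3.
P_R3 = (29.00)² / 64.0 = 13.14 W

13.1 W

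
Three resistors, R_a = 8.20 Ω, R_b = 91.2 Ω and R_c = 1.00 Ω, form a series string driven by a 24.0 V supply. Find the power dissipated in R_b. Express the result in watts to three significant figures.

5.21 W

The current is common to all series resistors; compute it, then apply P = I²R for the target.
R_total = 8.20 + 91.2 + 1.00 = 100.4 Ω
I = V / R_total = 24.0 / 100.4 = 0.2390 A
P_R_b = I² × R_b = (0.2390)² × 91.2 = 5.211 W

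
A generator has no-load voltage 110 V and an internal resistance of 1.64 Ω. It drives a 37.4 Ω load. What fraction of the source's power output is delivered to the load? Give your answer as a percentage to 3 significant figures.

Both r and R carry the same current, so the power split is just the resistance split: η = R/(R+r).
η = R / (R + r) = 37.4 / (37.4 + 1.64) = 0.9580

95.8 %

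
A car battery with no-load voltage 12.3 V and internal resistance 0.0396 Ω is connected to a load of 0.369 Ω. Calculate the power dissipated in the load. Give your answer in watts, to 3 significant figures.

334 W

Find the circuit current first, then P = I²R for the load (series elements share I).
I = ε / (r + R) = 12.3 / (0.0396 + 0.369) = 30.10 A
P_load = I² R = (30.10)² × 0.369 = 334.4 W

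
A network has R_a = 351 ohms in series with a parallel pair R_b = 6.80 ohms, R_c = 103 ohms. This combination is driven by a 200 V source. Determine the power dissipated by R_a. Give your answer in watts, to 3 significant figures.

Replace R_b and R_c with their parallel equivalent so the circuit becomes R_a in series with R_p.
R_p = (6.80×103)/(6.80+103) = 6.379 Ω
R_total = 351 + 6.379 = 357.4 Ω
I = V / R_total = 200 / 357.4 = 0.5596 A
R_a carries the full series current, so P = I²R.
P_R_a = (0.5596)² × 351 = 109.9 W

110 W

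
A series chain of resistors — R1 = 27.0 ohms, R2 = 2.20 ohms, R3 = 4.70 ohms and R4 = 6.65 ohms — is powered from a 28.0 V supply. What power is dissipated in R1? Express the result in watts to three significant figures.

Series elements share the same current, so find I first, then use P = I²R.
R_total = 27.0 + 2.20 + 4.70 + 6.65 = 40.55 Ω
I = V / R_total = 28.0 / 40.55 = 0.6905 A
P_R1 = I² × R1 = (0.6905)² × 27.0 = 12.87 W

12.9 W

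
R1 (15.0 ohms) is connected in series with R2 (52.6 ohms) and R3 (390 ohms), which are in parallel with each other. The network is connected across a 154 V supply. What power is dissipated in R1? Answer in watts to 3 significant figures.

Reduce the parallel pair to R_p first; the network is then a simple series string.
R_p = (52.6×390)/(52.6+390) = 46.35 Ω
R_total = 15.0 + 46.35 = 61.35 Ω
I = V / R_total = 154 / 61.35 = 2.510 A
R1 is in the main series path, so its power is I²R1.
P_R1 = (2.510)² × 15.0 = 94.52 W

94.5 W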